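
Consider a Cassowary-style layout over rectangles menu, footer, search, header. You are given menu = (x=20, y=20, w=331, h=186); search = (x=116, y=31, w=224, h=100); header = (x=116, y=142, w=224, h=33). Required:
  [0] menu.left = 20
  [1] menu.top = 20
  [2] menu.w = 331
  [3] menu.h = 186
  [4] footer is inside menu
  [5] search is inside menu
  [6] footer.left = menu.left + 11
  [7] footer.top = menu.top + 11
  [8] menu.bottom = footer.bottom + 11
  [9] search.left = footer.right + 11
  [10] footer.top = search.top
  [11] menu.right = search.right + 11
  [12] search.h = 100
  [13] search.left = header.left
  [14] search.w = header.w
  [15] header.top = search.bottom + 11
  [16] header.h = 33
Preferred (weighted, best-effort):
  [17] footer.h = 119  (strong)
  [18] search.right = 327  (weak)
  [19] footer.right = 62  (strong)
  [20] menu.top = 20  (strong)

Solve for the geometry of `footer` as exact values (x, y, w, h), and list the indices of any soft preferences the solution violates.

1. footer.x = 31  [footer.left = menu.left + 11]
2. footer.y = 31  [footer.top = menu.top + 11]
3. footer.h = 164  [menu.bottom = footer.bottom + 11]
4. footer.w = 74  [search.left = footer.right + 11]

footer = (x=31, y=31, w=74, h=164)
violated soft preferences: 17, 18, 19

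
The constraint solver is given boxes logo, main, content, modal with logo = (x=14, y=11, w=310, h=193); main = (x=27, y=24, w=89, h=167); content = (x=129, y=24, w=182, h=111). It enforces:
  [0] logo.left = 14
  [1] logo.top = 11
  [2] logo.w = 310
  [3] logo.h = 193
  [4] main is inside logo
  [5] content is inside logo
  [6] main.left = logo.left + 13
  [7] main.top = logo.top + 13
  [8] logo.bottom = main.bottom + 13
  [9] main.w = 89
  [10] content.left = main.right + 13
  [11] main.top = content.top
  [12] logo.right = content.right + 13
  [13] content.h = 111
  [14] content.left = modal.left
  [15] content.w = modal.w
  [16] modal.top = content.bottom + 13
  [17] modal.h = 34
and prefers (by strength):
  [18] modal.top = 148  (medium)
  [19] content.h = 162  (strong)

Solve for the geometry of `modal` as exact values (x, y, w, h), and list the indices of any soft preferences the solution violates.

modal = (x=129, y=148, w=182, h=34)
violated soft preferences: 19

1. modal.x = 129  [content.left = modal.left]
2. modal.w = 182  [content.w = modal.w]
3. modal.y = 148  [modal.top = content.bottom + 13]
4. modal.h = 34  [modal.h = 34]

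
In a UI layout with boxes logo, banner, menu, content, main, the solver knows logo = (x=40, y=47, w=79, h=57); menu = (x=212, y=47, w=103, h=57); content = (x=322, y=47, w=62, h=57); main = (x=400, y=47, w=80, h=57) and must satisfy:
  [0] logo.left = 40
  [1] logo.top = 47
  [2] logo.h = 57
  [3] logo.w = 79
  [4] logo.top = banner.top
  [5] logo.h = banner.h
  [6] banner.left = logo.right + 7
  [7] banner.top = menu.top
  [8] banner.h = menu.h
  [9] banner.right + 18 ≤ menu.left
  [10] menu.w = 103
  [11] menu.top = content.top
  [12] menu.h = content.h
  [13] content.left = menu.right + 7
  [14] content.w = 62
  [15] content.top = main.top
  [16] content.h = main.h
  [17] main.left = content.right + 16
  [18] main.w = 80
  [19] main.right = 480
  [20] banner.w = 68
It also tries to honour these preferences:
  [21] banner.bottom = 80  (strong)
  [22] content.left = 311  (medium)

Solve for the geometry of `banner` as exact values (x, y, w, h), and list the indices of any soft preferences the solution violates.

banner = (x=126, y=47, w=68, h=57)
violated soft preferences: 21, 22

1. banner.y = 47  [logo.top = banner.top]
2. banner.h = 57  [logo.h = banner.h]
3. banner.x = 126  [banner.left = logo.right + 7]
4. banner.w = 68  [banner.w = 68]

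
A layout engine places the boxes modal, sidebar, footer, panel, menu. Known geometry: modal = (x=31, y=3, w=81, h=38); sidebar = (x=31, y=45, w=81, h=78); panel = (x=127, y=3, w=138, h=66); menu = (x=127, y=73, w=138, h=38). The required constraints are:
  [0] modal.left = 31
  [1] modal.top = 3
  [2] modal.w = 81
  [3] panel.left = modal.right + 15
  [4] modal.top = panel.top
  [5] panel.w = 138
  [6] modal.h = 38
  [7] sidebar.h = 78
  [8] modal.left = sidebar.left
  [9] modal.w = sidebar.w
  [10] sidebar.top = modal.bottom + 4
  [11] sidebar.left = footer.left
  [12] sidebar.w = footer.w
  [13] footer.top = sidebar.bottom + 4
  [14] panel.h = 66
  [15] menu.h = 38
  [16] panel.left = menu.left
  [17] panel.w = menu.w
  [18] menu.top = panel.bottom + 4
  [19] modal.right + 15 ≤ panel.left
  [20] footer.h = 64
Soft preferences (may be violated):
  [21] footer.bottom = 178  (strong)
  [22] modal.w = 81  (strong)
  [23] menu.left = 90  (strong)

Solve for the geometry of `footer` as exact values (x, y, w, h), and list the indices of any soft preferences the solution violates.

1. footer.x = 31  [sidebar.left = footer.left]
2. footer.w = 81  [sidebar.w = footer.w]
3. footer.y = 127  [footer.top = sidebar.bottom + 4]
4. footer.h = 64  [footer.h = 64]

footer = (x=31, y=127, w=81, h=64)
violated soft preferences: 21, 23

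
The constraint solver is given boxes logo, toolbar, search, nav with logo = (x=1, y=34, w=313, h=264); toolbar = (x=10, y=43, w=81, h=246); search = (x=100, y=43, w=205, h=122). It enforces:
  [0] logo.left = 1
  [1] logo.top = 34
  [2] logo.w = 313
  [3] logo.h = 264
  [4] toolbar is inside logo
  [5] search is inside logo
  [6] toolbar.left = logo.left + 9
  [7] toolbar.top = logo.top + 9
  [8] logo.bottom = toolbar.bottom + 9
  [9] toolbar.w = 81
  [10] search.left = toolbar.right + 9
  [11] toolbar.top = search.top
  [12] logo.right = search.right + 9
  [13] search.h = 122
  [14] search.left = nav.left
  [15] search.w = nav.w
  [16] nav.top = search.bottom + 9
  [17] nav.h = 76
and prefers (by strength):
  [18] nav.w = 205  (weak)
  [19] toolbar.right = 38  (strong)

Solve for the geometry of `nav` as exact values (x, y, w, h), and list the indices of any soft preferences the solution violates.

1. nav.x = 100  [search.left = nav.left]
2. nav.w = 205  [search.w = nav.w]
3. nav.y = 174  [nav.top = search.bottom + 9]
4. nav.h = 76  [nav.h = 76]

nav = (x=100, y=174, w=205, h=76)
violated soft preferences: 19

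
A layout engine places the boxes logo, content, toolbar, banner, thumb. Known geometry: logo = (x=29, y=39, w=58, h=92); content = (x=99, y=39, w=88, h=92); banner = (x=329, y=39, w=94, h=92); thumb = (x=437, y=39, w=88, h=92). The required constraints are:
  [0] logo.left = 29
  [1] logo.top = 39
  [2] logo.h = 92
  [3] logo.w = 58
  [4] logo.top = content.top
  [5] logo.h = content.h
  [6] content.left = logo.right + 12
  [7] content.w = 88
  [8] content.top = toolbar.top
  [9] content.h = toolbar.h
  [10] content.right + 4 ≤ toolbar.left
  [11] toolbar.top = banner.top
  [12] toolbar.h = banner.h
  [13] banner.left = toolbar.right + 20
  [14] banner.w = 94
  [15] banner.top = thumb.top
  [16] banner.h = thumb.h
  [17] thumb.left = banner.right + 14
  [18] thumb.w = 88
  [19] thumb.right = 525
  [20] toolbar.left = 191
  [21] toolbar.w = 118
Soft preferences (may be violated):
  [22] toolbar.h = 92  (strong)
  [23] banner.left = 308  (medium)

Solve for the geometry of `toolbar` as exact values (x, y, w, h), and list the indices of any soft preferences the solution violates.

toolbar = (x=191, y=39, w=118, h=92)
violated soft preferences: 23

1. toolbar.y = 39  [content.top = toolbar.top]
2. toolbar.h = 92  [content.h = toolbar.h]
3. toolbar.x = 191  [toolbar.left = 191]
4. toolbar.w = 118  [toolbar.w = 118]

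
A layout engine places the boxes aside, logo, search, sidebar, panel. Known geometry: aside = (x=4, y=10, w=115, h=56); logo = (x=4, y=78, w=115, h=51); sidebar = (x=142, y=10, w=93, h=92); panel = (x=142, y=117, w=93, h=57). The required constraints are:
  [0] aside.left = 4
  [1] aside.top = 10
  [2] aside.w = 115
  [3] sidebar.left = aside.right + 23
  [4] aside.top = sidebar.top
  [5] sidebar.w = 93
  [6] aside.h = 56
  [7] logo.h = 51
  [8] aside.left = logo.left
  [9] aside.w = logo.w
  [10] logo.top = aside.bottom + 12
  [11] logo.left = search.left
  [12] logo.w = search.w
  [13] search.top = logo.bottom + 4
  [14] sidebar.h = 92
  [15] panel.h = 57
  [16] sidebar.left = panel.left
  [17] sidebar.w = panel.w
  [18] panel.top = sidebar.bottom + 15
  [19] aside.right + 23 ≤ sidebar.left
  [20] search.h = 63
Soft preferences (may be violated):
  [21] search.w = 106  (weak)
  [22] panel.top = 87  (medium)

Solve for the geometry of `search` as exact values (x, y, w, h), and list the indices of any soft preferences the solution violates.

search = (x=4, y=133, w=115, h=63)
violated soft preferences: 21, 22

1. search.x = 4  [logo.left = search.left]
2. search.w = 115  [logo.w = search.w]
3. search.y = 133  [search.top = logo.bottom + 4]
4. search.h = 63  [search.h = 63]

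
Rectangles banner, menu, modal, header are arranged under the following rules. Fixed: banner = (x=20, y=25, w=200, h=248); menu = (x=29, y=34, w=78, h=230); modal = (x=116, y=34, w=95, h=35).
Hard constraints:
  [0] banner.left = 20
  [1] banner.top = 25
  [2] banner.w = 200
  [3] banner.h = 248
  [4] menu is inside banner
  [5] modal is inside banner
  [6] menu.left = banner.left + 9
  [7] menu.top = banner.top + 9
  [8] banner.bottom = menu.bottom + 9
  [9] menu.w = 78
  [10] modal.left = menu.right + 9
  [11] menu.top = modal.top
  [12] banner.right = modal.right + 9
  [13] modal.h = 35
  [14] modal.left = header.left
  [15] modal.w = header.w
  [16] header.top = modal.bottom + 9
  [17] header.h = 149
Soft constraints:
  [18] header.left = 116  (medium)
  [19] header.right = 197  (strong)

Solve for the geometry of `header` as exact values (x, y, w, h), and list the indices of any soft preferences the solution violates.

1. header.x = 116  [modal.left = header.left]
2. header.w = 95  [modal.w = header.w]
3. header.y = 78  [header.top = modal.bottom + 9]
4. header.h = 149  [header.h = 149]

header = (x=116, y=78, w=95, h=149)
violated soft preferences: 19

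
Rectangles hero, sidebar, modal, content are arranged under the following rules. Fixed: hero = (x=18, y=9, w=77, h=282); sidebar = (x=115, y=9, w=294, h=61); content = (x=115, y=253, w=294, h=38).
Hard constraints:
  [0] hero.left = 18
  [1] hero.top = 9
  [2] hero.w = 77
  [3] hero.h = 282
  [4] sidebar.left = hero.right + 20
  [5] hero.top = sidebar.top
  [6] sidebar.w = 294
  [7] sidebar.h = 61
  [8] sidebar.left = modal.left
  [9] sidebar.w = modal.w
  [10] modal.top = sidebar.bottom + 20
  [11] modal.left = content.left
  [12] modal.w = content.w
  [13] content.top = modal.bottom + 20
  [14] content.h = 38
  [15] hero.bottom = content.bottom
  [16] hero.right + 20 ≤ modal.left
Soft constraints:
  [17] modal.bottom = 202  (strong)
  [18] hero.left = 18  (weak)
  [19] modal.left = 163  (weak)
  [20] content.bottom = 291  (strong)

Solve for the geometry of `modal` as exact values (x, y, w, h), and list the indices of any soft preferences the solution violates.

modal = (x=115, y=90, w=294, h=143)
violated soft preferences: 17, 19

1. modal.x = 115  [sidebar.left = modal.left]
2. modal.w = 294  [sidebar.w = modal.w]
3. modal.y = 90  [modal.top = sidebar.bottom + 20]
4. modal.h = 143  [content.top = modal.bottom + 20]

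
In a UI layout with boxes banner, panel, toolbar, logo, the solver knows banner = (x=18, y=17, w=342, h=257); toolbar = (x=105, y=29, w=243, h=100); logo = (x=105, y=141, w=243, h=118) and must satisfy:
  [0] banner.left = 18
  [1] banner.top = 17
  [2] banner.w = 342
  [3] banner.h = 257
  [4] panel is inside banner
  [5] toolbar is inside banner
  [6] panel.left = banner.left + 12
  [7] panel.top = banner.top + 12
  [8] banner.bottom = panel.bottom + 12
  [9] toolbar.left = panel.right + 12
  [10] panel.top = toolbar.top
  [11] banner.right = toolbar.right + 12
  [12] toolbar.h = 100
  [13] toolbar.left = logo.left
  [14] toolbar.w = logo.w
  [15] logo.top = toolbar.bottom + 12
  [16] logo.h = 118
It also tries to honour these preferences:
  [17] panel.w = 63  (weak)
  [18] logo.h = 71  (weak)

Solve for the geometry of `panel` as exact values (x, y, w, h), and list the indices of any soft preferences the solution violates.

panel = (x=30, y=29, w=63, h=233)
violated soft preferences: 18

1. panel.x = 30  [panel.left = banner.left + 12]
2. panel.y = 29  [panel.top = banner.top + 12]
3. panel.h = 233  [banner.bottom = panel.bottom + 12]
4. panel.w = 63  [toolbar.left = panel.right + 12]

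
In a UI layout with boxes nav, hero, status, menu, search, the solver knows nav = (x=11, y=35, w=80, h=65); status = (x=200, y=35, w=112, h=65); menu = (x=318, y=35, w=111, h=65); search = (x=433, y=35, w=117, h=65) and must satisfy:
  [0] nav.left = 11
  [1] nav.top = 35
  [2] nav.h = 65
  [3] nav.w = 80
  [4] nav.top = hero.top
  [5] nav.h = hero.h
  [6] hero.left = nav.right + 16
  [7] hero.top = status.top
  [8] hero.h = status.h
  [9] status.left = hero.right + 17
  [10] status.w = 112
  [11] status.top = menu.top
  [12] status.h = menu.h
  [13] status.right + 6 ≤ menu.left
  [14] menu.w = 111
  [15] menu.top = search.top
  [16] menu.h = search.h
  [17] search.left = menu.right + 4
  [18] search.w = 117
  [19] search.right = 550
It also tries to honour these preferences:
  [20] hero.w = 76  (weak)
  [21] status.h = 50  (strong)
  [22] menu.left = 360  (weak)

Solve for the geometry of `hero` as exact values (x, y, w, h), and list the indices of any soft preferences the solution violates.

1. hero.y = 35  [nav.top = hero.top]
2. hero.h = 65  [nav.h = hero.h]
3. hero.x = 107  [hero.left = nav.right + 16]
4. hero.w = 76  [status.left = hero.right + 17]

hero = (x=107, y=35, w=76, h=65)
violated soft preferences: 21, 22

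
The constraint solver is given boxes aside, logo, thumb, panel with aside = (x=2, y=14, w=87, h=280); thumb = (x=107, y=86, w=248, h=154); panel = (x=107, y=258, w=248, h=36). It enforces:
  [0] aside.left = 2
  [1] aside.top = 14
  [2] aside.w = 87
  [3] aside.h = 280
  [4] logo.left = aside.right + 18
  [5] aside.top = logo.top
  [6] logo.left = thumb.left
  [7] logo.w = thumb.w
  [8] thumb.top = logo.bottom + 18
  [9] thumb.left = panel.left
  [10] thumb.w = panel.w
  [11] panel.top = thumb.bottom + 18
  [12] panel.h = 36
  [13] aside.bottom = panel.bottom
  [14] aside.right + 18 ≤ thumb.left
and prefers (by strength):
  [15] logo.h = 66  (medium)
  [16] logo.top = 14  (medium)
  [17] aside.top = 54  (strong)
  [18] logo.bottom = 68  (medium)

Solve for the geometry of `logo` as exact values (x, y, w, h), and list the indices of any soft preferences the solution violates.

logo = (x=107, y=14, w=248, h=54)
violated soft preferences: 15, 17

1. logo.x = 107  [logo.left = aside.right + 18]
2. logo.y = 14  [aside.top = logo.top]
3. logo.w = 248  [logo.w = thumb.w]
4. logo.h = 54  [thumb.top = logo.bottom + 18]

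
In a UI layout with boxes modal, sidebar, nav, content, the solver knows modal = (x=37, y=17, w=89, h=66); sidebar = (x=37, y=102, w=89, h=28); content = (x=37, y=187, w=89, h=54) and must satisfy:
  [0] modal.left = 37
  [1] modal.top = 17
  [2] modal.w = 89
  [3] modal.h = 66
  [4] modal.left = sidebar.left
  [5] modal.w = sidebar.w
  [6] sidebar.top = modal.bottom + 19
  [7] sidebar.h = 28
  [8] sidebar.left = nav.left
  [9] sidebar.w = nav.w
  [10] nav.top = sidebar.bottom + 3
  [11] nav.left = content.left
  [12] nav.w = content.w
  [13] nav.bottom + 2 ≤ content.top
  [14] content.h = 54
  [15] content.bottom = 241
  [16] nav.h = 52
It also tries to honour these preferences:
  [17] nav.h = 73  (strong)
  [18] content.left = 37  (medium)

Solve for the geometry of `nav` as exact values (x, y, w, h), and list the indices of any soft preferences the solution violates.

nav = (x=37, y=133, w=89, h=52)
violated soft preferences: 17

1. nav.x = 37  [sidebar.left = nav.left]
2. nav.w = 89  [sidebar.w = nav.w]
3. nav.y = 133  [nav.top = sidebar.bottom + 3]
4. nav.h = 52  [nav.h = 52]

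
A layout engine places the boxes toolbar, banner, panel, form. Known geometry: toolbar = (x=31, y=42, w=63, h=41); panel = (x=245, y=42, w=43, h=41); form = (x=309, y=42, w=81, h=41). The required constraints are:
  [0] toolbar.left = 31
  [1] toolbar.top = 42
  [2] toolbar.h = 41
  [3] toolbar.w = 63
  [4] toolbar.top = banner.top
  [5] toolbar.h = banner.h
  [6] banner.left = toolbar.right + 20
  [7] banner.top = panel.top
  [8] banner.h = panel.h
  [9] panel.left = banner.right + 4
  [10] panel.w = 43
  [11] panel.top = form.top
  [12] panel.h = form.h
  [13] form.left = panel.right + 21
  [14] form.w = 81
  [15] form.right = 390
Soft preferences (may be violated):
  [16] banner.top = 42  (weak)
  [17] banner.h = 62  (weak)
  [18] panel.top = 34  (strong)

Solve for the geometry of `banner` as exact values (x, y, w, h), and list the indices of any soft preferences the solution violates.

banner = (x=114, y=42, w=127, h=41)
violated soft preferences: 17, 18

1. banner.y = 42  [toolbar.top = banner.top]
2. banner.h = 41  [toolbar.h = banner.h]
3. banner.x = 114  [banner.left = toolbar.right + 20]
4. banner.w = 127  [panel.left = banner.right + 4]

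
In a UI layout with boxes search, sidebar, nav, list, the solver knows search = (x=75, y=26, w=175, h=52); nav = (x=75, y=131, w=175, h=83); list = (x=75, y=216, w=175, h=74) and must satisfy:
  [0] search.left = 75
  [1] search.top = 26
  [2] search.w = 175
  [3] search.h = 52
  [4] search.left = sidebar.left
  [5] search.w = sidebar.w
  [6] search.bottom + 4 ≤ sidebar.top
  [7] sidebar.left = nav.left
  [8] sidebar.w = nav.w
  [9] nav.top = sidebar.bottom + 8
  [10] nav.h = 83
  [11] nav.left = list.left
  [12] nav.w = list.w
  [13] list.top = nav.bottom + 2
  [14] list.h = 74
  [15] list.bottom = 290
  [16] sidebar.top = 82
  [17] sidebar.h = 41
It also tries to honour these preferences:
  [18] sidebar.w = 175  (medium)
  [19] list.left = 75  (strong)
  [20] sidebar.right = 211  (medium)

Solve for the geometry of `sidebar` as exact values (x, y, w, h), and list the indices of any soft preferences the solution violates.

1. sidebar.x = 75  [search.left = sidebar.left]
2. sidebar.w = 175  [search.w = sidebar.w]
3. sidebar.y = 82  [sidebar.top = 82]
4. sidebar.h = 41  [sidebar.h = 41]

sidebar = (x=75, y=82, w=175, h=41)
violated soft preferences: 20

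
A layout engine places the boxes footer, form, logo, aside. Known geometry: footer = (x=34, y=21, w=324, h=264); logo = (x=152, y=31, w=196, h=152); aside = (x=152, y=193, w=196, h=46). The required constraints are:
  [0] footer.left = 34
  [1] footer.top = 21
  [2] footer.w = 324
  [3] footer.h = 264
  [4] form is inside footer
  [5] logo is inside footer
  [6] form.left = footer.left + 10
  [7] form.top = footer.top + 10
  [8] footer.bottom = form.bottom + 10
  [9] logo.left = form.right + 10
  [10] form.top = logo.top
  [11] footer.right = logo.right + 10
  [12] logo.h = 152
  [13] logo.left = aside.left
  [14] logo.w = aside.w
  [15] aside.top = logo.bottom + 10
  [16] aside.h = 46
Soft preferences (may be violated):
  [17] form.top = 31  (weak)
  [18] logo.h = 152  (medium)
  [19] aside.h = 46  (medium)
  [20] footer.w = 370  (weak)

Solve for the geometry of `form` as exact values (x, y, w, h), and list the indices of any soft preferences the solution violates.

1. form.x = 44  [form.left = footer.left + 10]
2. form.y = 31  [form.top = footer.top + 10]
3. form.h = 244  [footer.bottom = form.bottom + 10]
4. form.w = 98  [logo.left = form.right + 10]

form = (x=44, y=31, w=98, h=244)
violated soft preferences: 20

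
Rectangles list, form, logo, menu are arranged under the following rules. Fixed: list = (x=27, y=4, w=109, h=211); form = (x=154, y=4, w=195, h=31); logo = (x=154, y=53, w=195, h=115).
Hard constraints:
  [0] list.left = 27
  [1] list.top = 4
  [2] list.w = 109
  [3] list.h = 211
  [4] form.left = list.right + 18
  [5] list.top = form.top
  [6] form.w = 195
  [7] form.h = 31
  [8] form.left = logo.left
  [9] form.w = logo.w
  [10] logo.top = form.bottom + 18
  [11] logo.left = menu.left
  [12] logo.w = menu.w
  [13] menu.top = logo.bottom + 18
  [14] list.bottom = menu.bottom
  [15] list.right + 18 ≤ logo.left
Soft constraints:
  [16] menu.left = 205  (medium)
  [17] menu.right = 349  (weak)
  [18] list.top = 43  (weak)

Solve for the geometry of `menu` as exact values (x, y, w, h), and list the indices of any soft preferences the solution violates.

menu = (x=154, y=186, w=195, h=29)
violated soft preferences: 16, 18

1. menu.x = 154  [logo.left = menu.left]
2. menu.w = 195  [logo.w = menu.w]
3. menu.y = 186  [menu.top = logo.bottom + 18]
4. menu.h = 29  [list.bottom = menu.bottom]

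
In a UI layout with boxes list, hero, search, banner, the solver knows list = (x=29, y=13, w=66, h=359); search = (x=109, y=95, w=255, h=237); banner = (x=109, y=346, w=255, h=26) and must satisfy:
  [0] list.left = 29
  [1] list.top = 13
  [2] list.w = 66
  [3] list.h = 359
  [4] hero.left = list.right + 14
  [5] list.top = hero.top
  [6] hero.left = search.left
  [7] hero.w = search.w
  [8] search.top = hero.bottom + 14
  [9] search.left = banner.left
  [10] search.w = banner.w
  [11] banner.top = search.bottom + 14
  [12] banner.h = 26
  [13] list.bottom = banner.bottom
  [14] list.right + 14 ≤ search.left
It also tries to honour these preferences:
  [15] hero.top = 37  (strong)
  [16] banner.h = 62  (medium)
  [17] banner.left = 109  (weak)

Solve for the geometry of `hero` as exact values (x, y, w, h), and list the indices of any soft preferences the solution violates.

hero = (x=109, y=13, w=255, h=68)
violated soft preferences: 15, 16

1. hero.x = 109  [hero.left = list.right + 14]
2. hero.y = 13  [list.top = hero.top]
3. hero.w = 255  [hero.w = search.w]
4. hero.h = 68  [search.top = hero.bottom + 14]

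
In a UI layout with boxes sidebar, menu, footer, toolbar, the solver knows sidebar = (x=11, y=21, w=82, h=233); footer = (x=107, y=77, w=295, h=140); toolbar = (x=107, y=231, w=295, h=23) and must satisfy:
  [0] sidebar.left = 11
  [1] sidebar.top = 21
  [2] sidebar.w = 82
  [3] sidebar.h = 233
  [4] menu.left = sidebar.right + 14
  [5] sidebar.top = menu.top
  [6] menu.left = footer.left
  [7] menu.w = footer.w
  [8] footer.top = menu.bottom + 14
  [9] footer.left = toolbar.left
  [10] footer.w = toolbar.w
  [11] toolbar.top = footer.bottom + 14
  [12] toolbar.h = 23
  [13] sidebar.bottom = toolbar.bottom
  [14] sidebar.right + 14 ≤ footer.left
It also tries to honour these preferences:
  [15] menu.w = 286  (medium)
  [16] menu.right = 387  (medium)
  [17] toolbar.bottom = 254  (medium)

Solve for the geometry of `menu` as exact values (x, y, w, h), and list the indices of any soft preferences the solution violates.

menu = (x=107, y=21, w=295, h=42)
violated soft preferences: 15, 16

1. menu.x = 107  [menu.left = sidebar.right + 14]
2. menu.y = 21  [sidebar.top = menu.top]
3. menu.w = 295  [menu.w = footer.w]
4. menu.h = 42  [footer.top = menu.bottom + 14]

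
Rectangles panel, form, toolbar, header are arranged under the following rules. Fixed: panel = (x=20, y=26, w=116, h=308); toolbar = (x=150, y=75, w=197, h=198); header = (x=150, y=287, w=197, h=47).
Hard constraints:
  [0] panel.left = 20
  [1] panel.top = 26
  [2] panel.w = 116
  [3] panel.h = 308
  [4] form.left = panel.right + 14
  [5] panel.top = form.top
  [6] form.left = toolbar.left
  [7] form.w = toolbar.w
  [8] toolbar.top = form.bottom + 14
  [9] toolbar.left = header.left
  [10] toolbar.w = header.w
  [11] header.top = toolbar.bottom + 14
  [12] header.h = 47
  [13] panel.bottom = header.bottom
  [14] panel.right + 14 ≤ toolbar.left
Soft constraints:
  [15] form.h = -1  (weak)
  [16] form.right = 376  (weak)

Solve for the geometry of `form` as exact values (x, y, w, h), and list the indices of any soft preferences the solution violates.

form = (x=150, y=26, w=197, h=35)
violated soft preferences: 15, 16

1. form.x = 150  [form.left = panel.right + 14]
2. form.y = 26  [panel.top = form.top]
3. form.w = 197  [form.w = toolbar.w]
4. form.h = 35  [toolbar.top = form.bottom + 14]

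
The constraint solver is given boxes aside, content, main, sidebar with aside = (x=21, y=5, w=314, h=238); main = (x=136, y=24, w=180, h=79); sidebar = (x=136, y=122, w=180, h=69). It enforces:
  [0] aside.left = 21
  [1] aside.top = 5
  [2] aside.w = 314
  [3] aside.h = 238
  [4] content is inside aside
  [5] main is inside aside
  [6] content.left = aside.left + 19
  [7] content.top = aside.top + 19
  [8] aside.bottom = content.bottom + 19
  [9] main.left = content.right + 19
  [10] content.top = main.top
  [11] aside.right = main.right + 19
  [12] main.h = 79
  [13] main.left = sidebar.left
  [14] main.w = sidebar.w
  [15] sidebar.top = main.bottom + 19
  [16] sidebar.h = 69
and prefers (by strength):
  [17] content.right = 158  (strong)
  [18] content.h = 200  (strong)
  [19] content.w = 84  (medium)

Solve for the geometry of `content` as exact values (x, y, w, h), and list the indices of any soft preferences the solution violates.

content = (x=40, y=24, w=77, h=200)
violated soft preferences: 17, 19

1. content.x = 40  [content.left = aside.left + 19]
2. content.y = 24  [content.top = aside.top + 19]
3. content.h = 200  [aside.bottom = content.bottom + 19]
4. content.w = 77  [main.left = content.right + 19]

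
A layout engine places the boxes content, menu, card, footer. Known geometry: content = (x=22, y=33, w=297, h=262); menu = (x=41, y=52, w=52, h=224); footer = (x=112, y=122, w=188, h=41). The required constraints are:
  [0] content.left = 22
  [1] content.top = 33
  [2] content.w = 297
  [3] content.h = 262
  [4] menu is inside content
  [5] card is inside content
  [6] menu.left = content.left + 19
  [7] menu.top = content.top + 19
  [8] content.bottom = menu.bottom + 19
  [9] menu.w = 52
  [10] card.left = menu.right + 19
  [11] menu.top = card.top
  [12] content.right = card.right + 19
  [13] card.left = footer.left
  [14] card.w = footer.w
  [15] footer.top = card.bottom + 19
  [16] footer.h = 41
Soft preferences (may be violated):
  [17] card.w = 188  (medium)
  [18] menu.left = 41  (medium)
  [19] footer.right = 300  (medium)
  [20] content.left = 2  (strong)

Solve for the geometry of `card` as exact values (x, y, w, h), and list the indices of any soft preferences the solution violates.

card = (x=112, y=52, w=188, h=51)
violated soft preferences: 20

1. card.x = 112  [card.left = menu.right + 19]
2. card.y = 52  [menu.top = card.top]
3. card.w = 188  [content.right = card.right + 19]
4. card.h = 51  [footer.top = card.bottom + 19]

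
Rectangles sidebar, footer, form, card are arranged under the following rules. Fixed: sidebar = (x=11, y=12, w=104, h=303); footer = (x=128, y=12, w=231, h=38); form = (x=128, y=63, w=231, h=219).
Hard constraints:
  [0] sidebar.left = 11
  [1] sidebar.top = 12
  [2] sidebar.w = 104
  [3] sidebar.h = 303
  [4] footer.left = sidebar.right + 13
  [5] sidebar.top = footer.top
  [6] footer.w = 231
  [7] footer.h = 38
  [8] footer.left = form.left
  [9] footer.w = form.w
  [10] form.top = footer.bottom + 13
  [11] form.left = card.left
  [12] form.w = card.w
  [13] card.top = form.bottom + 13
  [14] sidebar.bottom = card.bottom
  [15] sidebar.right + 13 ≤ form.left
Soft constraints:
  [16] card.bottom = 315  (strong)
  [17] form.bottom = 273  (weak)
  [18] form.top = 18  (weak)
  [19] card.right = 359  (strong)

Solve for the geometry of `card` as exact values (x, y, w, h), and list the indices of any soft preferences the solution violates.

1. card.x = 128  [form.left = card.left]
2. card.w = 231  [form.w = card.w]
3. card.y = 295  [card.top = form.bottom + 13]
4. card.h = 20  [sidebar.bottom = card.bottom]

card = (x=128, y=295, w=231, h=20)
violated soft preferences: 17, 18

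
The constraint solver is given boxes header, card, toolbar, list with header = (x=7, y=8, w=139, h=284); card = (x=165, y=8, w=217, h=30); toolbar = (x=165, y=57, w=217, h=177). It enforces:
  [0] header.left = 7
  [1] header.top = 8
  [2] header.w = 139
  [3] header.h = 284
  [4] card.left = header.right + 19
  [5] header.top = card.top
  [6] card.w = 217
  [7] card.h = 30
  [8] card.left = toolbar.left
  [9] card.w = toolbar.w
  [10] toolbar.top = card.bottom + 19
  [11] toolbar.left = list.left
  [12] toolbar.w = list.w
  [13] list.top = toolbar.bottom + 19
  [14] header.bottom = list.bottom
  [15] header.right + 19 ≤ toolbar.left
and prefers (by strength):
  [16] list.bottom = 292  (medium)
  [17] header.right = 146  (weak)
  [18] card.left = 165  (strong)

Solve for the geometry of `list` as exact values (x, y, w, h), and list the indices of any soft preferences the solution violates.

1. list.x = 165  [toolbar.left = list.left]
2. list.w = 217  [toolbar.w = list.w]
3. list.y = 253  [list.top = toolbar.bottom + 19]
4. list.h = 39  [header.bottom = list.bottom]

list = (x=165, y=253, w=217, h=39)
violated soft preferences: none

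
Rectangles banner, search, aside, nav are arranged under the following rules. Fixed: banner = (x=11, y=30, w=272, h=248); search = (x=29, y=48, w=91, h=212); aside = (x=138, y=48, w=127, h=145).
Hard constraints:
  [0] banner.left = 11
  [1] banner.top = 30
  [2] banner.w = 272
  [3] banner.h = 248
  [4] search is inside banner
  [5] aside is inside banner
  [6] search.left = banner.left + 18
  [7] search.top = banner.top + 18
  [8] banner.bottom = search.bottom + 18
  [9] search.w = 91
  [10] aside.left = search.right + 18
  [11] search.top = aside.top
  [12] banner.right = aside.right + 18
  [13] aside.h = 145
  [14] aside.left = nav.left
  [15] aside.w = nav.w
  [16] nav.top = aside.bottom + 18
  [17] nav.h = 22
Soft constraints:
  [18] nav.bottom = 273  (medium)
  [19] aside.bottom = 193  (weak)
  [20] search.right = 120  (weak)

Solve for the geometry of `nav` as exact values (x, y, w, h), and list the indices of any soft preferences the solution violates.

1. nav.x = 138  [aside.left = nav.left]
2. nav.w = 127  [aside.w = nav.w]
3. nav.y = 211  [nav.top = aside.bottom + 18]
4. nav.h = 22  [nav.h = 22]

nav = (x=138, y=211, w=127, h=22)
violated soft preferences: 18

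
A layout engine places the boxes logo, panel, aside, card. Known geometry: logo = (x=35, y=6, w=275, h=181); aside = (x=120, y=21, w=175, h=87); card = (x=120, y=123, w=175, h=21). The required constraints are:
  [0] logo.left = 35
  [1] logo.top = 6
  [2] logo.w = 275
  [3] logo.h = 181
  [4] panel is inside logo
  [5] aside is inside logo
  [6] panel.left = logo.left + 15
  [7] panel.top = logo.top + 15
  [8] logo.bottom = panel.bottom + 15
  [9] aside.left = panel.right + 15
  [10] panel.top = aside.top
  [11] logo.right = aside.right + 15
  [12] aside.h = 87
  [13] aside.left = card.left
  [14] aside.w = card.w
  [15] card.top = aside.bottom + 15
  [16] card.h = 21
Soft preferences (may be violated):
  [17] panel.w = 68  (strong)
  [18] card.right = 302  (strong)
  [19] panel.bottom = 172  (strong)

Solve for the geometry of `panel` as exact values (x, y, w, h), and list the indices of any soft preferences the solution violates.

panel = (x=50, y=21, w=55, h=151)
violated soft preferences: 17, 18

1. panel.x = 50  [panel.left = logo.left + 15]
2. panel.y = 21  [panel.top = logo.top + 15]
3. panel.h = 151  [logo.bottom = panel.bottom + 15]
4. panel.w = 55  [aside.left = panel.right + 15]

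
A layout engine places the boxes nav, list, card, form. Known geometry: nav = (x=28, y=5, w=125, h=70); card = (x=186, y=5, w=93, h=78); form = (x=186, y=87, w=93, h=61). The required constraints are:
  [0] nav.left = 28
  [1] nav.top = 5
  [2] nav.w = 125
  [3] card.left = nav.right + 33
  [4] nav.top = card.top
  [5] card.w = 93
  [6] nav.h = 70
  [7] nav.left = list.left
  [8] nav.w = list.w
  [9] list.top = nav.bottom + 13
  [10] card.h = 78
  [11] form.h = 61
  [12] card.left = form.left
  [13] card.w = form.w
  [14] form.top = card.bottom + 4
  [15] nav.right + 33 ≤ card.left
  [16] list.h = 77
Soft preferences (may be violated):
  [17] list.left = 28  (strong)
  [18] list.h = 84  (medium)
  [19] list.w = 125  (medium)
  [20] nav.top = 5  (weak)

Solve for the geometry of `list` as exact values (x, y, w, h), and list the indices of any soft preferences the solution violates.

list = (x=28, y=88, w=125, h=77)
violated soft preferences: 18

1. list.x = 28  [nav.left = list.left]
2. list.w = 125  [nav.w = list.w]
3. list.y = 88  [list.top = nav.bottom + 13]
4. list.h = 77  [list.h = 77]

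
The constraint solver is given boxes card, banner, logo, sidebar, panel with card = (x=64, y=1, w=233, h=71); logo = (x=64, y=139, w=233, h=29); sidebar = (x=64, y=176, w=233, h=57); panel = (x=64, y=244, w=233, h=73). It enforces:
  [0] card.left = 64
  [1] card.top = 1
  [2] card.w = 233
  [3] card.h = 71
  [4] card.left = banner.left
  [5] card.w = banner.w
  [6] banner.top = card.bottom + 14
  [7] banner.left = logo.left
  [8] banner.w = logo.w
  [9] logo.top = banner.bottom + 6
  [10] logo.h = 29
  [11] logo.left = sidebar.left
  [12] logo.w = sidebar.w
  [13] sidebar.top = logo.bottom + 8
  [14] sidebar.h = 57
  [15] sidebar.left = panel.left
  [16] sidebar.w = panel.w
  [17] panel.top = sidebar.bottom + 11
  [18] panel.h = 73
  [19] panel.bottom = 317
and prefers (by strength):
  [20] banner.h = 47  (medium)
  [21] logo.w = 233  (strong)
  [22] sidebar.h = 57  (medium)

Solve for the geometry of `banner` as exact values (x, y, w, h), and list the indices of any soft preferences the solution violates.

banner = (x=64, y=86, w=233, h=47)
violated soft preferences: none

1. banner.x = 64  [card.left = banner.left]
2. banner.w = 233  [card.w = banner.w]
3. banner.y = 86  [banner.top = card.bottom + 14]
4. banner.h = 47  [logo.top = banner.bottom + 6]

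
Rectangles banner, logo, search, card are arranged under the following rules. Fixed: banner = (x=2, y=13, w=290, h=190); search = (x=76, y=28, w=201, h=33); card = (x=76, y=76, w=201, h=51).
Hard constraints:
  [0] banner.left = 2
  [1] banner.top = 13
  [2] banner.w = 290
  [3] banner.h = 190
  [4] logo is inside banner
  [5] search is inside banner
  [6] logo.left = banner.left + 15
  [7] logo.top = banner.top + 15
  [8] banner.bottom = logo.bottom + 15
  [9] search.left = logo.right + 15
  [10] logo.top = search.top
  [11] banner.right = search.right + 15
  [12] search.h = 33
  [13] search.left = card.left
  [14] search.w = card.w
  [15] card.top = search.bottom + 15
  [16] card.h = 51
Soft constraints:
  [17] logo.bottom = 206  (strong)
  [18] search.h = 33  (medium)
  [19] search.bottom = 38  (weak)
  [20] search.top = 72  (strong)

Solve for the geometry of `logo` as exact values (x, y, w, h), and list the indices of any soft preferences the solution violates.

logo = (x=17, y=28, w=44, h=160)
violated soft preferences: 17, 19, 20

1. logo.x = 17  [logo.left = banner.left + 15]
2. logo.y = 28  [logo.top = banner.top + 15]
3. logo.h = 160  [banner.bottom = logo.bottom + 15]
4. logo.w = 44  [search.left = logo.right + 15]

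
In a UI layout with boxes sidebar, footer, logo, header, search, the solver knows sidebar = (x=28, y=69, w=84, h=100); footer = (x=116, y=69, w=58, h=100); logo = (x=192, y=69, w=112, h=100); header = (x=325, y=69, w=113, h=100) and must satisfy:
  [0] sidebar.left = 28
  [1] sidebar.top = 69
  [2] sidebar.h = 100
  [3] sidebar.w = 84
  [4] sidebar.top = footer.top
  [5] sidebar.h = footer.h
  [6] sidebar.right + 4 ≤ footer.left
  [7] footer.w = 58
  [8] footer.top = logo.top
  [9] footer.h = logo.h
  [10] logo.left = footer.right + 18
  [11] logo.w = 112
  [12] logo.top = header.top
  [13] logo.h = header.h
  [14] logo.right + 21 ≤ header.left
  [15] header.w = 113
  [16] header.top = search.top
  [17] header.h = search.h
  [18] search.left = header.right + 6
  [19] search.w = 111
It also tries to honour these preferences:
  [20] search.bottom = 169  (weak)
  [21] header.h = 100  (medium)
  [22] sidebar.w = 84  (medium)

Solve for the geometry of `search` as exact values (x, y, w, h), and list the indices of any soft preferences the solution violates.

search = (x=444, y=69, w=111, h=100)
violated soft preferences: none

1. search.y = 69  [header.top = search.top]
2. search.h = 100  [header.h = search.h]
3. search.x = 444  [search.left = header.right + 6]
4. search.w = 111  [search.w = 111]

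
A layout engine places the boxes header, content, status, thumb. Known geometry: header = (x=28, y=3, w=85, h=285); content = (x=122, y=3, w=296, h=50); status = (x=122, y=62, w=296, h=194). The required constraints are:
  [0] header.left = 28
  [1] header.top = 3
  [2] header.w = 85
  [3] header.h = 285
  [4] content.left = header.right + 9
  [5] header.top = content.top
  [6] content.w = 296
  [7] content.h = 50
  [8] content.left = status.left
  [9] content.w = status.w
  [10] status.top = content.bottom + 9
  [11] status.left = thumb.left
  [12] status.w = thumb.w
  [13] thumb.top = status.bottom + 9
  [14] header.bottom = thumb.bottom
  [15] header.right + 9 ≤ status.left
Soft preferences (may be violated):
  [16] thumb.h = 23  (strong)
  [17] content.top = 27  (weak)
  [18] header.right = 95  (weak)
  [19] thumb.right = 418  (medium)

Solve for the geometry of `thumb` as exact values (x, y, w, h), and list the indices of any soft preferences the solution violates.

thumb = (x=122, y=265, w=296, h=23)
violated soft preferences: 17, 18

1. thumb.x = 122  [status.left = thumb.left]
2. thumb.w = 296  [status.w = thumb.w]
3. thumb.y = 265  [thumb.top = status.bottom + 9]
4. thumb.h = 23  [header.bottom = thumb.bottom]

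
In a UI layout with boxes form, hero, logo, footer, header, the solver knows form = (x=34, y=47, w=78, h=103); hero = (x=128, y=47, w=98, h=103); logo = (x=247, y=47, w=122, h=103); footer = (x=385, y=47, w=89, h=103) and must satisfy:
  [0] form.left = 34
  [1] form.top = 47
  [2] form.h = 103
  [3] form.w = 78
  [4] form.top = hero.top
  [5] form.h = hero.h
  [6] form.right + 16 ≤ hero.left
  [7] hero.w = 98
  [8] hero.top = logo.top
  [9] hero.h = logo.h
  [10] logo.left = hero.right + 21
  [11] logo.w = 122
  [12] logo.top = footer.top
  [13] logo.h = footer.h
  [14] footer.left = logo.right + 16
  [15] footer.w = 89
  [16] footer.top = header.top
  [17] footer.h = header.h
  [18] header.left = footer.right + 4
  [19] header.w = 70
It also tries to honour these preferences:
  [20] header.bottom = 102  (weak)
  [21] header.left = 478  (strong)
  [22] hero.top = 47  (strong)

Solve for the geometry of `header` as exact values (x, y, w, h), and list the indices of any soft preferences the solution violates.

header = (x=478, y=47, w=70, h=103)
violated soft preferences: 20

1. header.y = 47  [footer.top = header.top]
2. header.h = 103  [footer.h = header.h]
3. header.x = 478  [header.left = footer.right + 4]
4. header.w = 70  [header.w = 70]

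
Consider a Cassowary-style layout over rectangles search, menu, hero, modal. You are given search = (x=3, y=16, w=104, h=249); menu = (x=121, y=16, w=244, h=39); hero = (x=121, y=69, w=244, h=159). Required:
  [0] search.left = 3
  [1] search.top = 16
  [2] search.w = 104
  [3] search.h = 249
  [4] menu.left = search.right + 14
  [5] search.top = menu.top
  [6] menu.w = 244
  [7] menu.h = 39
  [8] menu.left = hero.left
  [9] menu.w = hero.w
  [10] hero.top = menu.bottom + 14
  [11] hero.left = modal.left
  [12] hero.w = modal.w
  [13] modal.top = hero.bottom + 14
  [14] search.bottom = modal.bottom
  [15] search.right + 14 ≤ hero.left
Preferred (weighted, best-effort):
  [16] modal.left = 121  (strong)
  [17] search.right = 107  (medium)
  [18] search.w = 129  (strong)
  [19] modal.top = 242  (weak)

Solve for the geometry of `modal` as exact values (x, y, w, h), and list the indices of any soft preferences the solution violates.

modal = (x=121, y=242, w=244, h=23)
violated soft preferences: 18

1. modal.x = 121  [hero.left = modal.left]
2. modal.w = 244  [hero.w = modal.w]
3. modal.y = 242  [modal.top = hero.bottom + 14]
4. modal.h = 23  [search.bottom = modal.bottom]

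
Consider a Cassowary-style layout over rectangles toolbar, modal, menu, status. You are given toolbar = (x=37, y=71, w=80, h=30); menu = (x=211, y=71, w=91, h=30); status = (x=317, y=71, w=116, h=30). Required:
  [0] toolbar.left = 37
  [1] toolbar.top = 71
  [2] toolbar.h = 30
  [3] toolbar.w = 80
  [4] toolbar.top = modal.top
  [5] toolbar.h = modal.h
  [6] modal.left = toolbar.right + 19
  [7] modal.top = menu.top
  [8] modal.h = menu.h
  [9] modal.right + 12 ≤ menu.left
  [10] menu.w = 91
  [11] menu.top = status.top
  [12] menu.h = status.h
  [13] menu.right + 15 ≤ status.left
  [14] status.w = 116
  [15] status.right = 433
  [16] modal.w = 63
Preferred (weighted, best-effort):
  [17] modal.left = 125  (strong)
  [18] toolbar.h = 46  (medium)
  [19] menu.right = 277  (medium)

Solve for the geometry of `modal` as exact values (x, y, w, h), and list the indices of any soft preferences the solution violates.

modal = (x=136, y=71, w=63, h=30)
violated soft preferences: 17, 18, 19

1. modal.y = 71  [toolbar.top = modal.top]
2. modal.h = 30  [toolbar.h = modal.h]
3. modal.x = 136  [modal.left = toolbar.right + 19]
4. modal.w = 63  [modal.w = 63]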